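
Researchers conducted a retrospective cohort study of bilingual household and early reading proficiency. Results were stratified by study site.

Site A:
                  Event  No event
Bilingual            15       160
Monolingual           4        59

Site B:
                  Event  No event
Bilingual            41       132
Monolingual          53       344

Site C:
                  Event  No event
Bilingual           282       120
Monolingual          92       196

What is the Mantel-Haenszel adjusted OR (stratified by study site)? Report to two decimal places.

3.51

OR_MH = Σ(aᵢdᵢ/nᵢ) / Σ(bᵢcᵢ/nᵢ), where nᵢ is the stratum total.
Stratum 1 (Site A): n = 238; a·d/n = 15·59/238 = 3.7185; b·c/n = 160·4/238 = 2.6891
Stratum 2 (Site B): n = 570; a·d/n = 41·344/570 = 24.7439; b·c/n = 132·53/570 = 12.2737
Stratum 3 (Site C): n = 690; a·d/n = 282·196/690 = 80.1043; b·c/n = 120·92/690 = 16.0000
OR_MH = (3.7185 + 24.7439 + 80.1043) / (2.6891 + 12.2737 + 16.0000) = 108.5667 / 30.9628 = 3.50636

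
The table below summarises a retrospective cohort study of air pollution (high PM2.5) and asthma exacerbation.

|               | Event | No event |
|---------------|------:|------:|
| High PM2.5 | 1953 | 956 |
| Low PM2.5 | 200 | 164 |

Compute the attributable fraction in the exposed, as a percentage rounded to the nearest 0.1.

Cells: a = 1953, b = 956, c = 200, d = 164.
Risk in exposed = 1953/2909 = 0.67136; risk in unexposed = 200/364 = 0.54945.
RR = 0.67136/0.54945 = 1.22188
AR% = (RR − 1)/RR × 100 = (1.22188 − 1)/1.22188 × 100 = 18.1592%

18.2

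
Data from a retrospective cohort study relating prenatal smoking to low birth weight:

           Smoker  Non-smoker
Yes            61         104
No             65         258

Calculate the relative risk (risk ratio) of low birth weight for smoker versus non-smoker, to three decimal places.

1.685

Reading the table with exposure as columns: a = 61 (Smoker, case), b = 65 (Smoker, non-case), c = 104 (Non-smoker, case), d = 258.
Risk in exposed = 61/126 = 0.48413; risk in unexposed = 104/362 = 0.28729.
RR = 0.48413 / 0.28729 = 1.68513
The risk among the exposed is 1.69 times that among the unexposed.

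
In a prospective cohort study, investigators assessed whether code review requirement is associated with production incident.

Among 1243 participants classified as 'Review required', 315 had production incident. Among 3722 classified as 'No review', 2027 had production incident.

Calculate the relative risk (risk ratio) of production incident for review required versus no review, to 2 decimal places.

From the description: a = 315, b = 928, c = 2027, d = 1695.
Risk in exposed = 315/1243 = 0.25342; risk in unexposed = 2027/3722 = 0.54460.
RR = 0.25342 / 0.54460 = 0.46533
The risk is 53% lower among the exposed than among the unexposed.

0.47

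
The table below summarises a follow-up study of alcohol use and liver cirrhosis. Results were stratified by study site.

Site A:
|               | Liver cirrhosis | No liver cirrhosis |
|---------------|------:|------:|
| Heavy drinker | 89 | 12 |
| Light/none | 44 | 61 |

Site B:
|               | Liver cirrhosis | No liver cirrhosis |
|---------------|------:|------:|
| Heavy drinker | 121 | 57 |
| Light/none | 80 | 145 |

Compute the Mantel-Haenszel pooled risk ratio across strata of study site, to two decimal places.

RR_MH = Σ(aᵢ·n₀ᵢ/nᵢ) / Σ(cᵢ·n₁ᵢ/nᵢ), with n₁ᵢ = aᵢ+bᵢ (exposed), n₀ᵢ = cᵢ+dᵢ (unexposed), nᵢ = n₁ᵢ+n₀ᵢ.
Stratum 1 (Site A): n₁ = 101, n₀ = 105, n = 206; a·n₀/n = 89·105/206 = 45.3641; c·n₁/n = 44·101/206 = 21.5728
Stratum 2 (Site B): n₁ = 178, n₀ = 225, n = 403; a·n₀/n = 121·225/403 = 67.5558; c·n₁/n = 80·178/403 = 35.3350
RR_MH = (45.3641 + 67.5558) / (21.5728 + 35.3350) = 112.9199 / 56.9078 = 1.98426

1.98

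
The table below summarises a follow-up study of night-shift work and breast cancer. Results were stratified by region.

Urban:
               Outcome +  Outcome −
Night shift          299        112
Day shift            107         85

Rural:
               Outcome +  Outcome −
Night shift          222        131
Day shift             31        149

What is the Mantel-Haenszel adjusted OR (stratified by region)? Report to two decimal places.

3.79

OR_MH = Σ(aᵢdᵢ/nᵢ) / Σ(bᵢcᵢ/nᵢ), where nᵢ is the stratum total.
Stratum 1 (Urban): n = 603; a·d/n = 299·85/603 = 42.1476; b·c/n = 112·107/603 = 19.8740
Stratum 2 (Rural): n = 533; a·d/n = 222·149/533 = 62.0600; b·c/n = 131·31/533 = 7.6191
OR_MH = (42.1476 + 62.0600) / (19.8740 + 7.6191) = 104.2076 / 27.4931 = 3.79032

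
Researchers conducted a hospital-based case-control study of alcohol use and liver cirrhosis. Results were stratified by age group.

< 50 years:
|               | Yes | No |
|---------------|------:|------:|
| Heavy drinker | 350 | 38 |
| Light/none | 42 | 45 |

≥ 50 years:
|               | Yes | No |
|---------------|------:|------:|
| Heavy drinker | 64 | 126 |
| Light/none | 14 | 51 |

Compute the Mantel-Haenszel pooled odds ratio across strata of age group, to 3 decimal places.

4.472

OR_MH = Σ(aᵢdᵢ/nᵢ) / Σ(bᵢcᵢ/nᵢ), where nᵢ is the stratum total.
Stratum 1 (< 50 years): n = 475; a·d/n = 350·45/475 = 33.1579; b·c/n = 38·42/475 = 3.3600
Stratum 2 (≥ 50 years): n = 255; a·d/n = 64·51/255 = 12.8000; b·c/n = 126·14/255 = 6.9176
OR_MH = (33.1579 + 12.8000) / (3.3600 + 6.9176) = 45.9579 / 10.2776 = 4.47164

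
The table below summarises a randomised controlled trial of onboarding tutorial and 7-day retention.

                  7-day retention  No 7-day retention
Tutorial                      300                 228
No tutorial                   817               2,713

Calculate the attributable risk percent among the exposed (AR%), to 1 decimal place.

59.3

Cells: a = 300, b = 228, c = 817, d = 2713.
Risk in exposed = 300/528 = 0.56818; risk in unexposed = 817/3530 = 0.23144.
RR = 0.56818/0.23144 = 2.45493
AR% = (RR − 1)/RR × 100 = (2.45493 − 1)/2.45493 × 100 = 59.2657%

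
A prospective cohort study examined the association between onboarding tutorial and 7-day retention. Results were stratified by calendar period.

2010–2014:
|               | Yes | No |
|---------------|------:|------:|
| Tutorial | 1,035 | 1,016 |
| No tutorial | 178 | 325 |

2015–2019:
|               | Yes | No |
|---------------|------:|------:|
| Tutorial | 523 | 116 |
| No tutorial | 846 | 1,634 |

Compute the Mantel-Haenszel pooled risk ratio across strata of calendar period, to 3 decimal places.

RR_MH = Σ(aᵢ·n₀ᵢ/nᵢ) / Σ(cᵢ·n₁ᵢ/nᵢ), with n₁ᵢ = aᵢ+bᵢ (exposed), n₀ᵢ = cᵢ+dᵢ (unexposed), nᵢ = n₁ᵢ+n₀ᵢ.
Stratum 1 (2010–2014): n₁ = 2051, n₀ = 503, n = 2554; a·n₀/n = 1035·503/2554 = 203.8391; c·n₁/n = 178·2051/2554 = 142.9436
Stratum 2 (2015–2019): n₁ = 639, n₀ = 2480, n = 3119; a·n₀/n = 523·2480/3119 = 415.8512; c·n₁/n = 846·639/3119 = 173.3229
RR_MH = (203.8391 + 415.8512) / (142.9436 + 173.3229) = 619.6903 / 316.2665 = 1.95939

1.959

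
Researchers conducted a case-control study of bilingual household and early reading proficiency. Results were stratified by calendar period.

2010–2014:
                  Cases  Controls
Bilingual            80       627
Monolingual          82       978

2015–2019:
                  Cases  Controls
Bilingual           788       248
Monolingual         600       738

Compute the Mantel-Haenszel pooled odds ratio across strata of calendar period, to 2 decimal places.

3.15

OR_MH = Σ(aᵢdᵢ/nᵢ) / Σ(bᵢcᵢ/nᵢ), where nᵢ is the stratum total.
Stratum 1 (2010–2014): n = 1767; a·d/n = 80·978/1767 = 44.2784; b·c/n = 627·82/1767 = 29.0968
Stratum 2 (2015–2019): n = 2374; a·d/n = 788·738/2374 = 244.9638; b·c/n = 248·600/2374 = 62.6790
OR_MH = (44.2784 + 244.9638) / (29.0968 + 62.6790) = 289.2422 / 91.7758 = 3.15162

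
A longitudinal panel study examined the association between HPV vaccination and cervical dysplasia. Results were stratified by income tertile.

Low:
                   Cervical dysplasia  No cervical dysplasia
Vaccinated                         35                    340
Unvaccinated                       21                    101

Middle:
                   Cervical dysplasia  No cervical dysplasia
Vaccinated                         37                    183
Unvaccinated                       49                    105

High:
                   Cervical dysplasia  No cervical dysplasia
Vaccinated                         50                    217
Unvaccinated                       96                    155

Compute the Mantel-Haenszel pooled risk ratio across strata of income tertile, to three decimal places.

RR_MH = Σ(aᵢ·n₀ᵢ/nᵢ) / Σ(cᵢ·n₁ᵢ/nᵢ), with n₁ᵢ = aᵢ+bᵢ (exposed), n₀ᵢ = cᵢ+dᵢ (unexposed), nᵢ = n₁ᵢ+n₀ᵢ.
Stratum 1 (Low): n₁ = 375, n₀ = 122, n = 497; a·n₀/n = 35·122/497 = 8.5915; c·n₁/n = 21·375/497 = 15.8451
Stratum 2 (Middle): n₁ = 220, n₀ = 154, n = 374; a·n₀/n = 37·154/374 = 15.2353; c·n₁/n = 49·220/374 = 28.8235
Stratum 3 (High): n₁ = 267, n₀ = 251, n = 518; a·n₀/n = 50·251/518 = 24.2278; c·n₁/n = 96·267/518 = 49.4826
RR_MH = (8.5915 + 15.2353 + 24.2278) / (15.8451 + 28.8235 + 49.4826) = 48.0546 / 94.1512 = 0.51040

0.510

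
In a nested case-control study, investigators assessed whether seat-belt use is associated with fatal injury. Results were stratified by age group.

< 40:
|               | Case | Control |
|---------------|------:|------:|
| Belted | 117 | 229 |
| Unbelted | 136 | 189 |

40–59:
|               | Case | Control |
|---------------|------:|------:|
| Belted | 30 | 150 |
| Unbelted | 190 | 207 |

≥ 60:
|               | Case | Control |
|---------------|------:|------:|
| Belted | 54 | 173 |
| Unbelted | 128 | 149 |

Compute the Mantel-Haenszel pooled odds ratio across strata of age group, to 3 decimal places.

0.427

OR_MH = Σ(aᵢdᵢ/nᵢ) / Σ(bᵢcᵢ/nᵢ), where nᵢ is the stratum total.
Stratum 1 (< 40): n = 671; a·d/n = 117·189/671 = 32.9553; b·c/n = 229·136/671 = 46.4143
Stratum 2 (40–59): n = 577; a·d/n = 30·207/577 = 10.7626; b·c/n = 150·190/577 = 49.3934
Stratum 3 (≥ 60): n = 504; a·d/n = 54·149/504 = 15.9643; b·c/n = 173·128/504 = 43.9365
OR_MH = (32.9553 + 10.7626 + 15.9643) / (46.4143 + 49.3934 + 43.9365) = 59.6821 / 139.7442 = 0.42708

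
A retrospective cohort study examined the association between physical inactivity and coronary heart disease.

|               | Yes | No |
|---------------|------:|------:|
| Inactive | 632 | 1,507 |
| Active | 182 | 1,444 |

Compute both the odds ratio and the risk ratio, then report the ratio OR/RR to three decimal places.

1.261

Cells: a = 632, b = 1507, c = 182, d = 1444.
OR = (632·1444)/(1507·182) = 912608/274274 = 3.32736
Risk in exposed = 632/2139 = 0.29547; risk in unexposed = 182/1626 = 0.11193; RR = 2.63971
OR/RR = 3.32736 / 2.63971 = 1.26050
The outcome is not rare, so the OR lies further from 1 than the RR.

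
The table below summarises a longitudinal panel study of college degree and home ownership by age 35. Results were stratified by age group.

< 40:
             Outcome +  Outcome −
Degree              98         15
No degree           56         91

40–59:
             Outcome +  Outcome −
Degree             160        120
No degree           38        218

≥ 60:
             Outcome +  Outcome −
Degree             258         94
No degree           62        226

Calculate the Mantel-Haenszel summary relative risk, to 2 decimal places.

RR_MH = Σ(aᵢ·n₀ᵢ/nᵢ) / Σ(cᵢ·n₁ᵢ/nᵢ), with n₁ᵢ = aᵢ+bᵢ (exposed), n₀ᵢ = cᵢ+dᵢ (unexposed), nᵢ = n₁ᵢ+n₀ᵢ.
Stratum 1 (< 40): n₁ = 113, n₀ = 147, n = 260; a·n₀/n = 98·147/260 = 55.4077; c·n₁/n = 56·113/260 = 24.3385
Stratum 2 (40–59): n₁ = 280, n₀ = 256, n = 536; a·n₀/n = 160·256/536 = 76.4179; c·n₁/n = 38·280/536 = 19.8507
Stratum 3 (≥ 60): n₁ = 352, n₀ = 288, n = 640; a·n₀/n = 258·288/640 = 116.1000; c·n₁/n = 62·352/640 = 34.1000
RR_MH = (55.4077 + 76.4179 + 116.1000) / (24.3385 + 19.8507 + 34.1000) = 247.9256 / 78.2892 = 3.16679

3.17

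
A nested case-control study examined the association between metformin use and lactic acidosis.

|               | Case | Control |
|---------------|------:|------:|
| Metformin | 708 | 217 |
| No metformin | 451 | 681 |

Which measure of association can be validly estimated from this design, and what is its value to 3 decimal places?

4.927

Cells: a = 708, b = 217, c = 451, d = 681.
This is a nested case-control study: participants were sampled on outcome status, so risks in the source population cannot be estimated directly — relative risk is not valid here. The odds ratio is the appropriate measure.
OR = (a·d)/(b·c) = (708 × 681) / (217 × 451) = 482148 / 97867 = 4.92656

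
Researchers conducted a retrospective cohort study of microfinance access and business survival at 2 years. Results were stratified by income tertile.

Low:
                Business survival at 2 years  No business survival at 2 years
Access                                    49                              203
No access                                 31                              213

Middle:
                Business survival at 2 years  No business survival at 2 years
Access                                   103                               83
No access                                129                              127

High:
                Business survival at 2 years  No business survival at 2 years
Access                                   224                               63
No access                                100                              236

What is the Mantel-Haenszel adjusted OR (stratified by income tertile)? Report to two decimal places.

2.88

OR_MH = Σ(aᵢdᵢ/nᵢ) / Σ(bᵢcᵢ/nᵢ), where nᵢ is the stratum total.
Stratum 1 (Low): n = 496; a·d/n = 49·213/496 = 21.0423; b·c/n = 203·31/496 = 12.6875
Stratum 2 (Middle): n = 442; a·d/n = 103·127/442 = 29.5950; b·c/n = 83·129/442 = 24.2240
Stratum 3 (High): n = 623; a·d/n = 224·236/623 = 84.8539; b·c/n = 63·100/623 = 10.1124
OR_MH = (21.0423 + 29.5950 + 84.8539) / (12.6875 + 24.2240 + 10.1124) = 135.4913 / 47.0238 = 2.88133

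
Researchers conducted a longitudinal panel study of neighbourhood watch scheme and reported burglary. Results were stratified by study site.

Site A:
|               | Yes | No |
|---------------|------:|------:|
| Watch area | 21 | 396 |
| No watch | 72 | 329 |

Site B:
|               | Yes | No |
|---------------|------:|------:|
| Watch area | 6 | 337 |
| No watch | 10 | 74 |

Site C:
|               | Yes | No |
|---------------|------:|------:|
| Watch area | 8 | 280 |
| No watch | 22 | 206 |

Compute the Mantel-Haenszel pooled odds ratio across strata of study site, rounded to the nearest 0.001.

0.232

OR_MH = Σ(aᵢdᵢ/nᵢ) / Σ(bᵢcᵢ/nᵢ), where nᵢ is the stratum total.
Stratum 1 (Site A): n = 818; a·d/n = 21·329/818 = 8.4462; b·c/n = 396·72/818 = 34.8557
Stratum 2 (Site B): n = 427; a·d/n = 6·74/427 = 1.0398; b·c/n = 337·10/427 = 7.8923
Stratum 3 (Site C): n = 516; a·d/n = 8·206/516 = 3.1938; b·c/n = 280·22/516 = 11.9380
OR_MH = (8.4462 + 1.0398 + 3.1938) / (34.8557 + 7.8923 + 11.9380) = 12.6798 / 54.6860 = 0.23187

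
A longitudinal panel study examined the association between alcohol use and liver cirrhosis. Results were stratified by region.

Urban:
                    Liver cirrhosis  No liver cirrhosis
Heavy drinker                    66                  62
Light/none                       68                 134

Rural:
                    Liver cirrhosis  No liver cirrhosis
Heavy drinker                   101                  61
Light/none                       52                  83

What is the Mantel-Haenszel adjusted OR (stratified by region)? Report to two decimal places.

OR_MH = Σ(aᵢdᵢ/nᵢ) / Σ(bᵢcᵢ/nᵢ), where nᵢ is the stratum total.
Stratum 1 (Urban): n = 330; a·d/n = 66·134/330 = 26.8000; b·c/n = 62·68/330 = 12.7758
Stratum 2 (Rural): n = 297; a·d/n = 101·83/297 = 28.2256; b·c/n = 61·52/297 = 10.6801
OR_MH = (26.8000 + 28.2256) / (12.7758 + 10.6801) = 55.0256 / 23.4559 = 2.34592

2.35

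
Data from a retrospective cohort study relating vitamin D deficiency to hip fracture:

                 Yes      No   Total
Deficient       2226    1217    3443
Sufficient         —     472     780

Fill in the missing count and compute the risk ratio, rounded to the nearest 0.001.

The missing cell is in the unexposed row: 780 − 472 = 308.
So a = 2226, b = 1217, c = 308, d = 472.
RR = [a/(a+b)] / [c/(c+d)] = (2226/3443) / (308/780) = 0.64653/0.39487 = 1.63731

1.637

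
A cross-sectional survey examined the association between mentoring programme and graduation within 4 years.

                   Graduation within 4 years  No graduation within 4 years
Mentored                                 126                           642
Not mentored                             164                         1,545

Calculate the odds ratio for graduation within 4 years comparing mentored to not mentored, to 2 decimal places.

1.85

Cells: a = 126, b = 642, c = 164, d = 1545.
OR = (a·d)/(b·c) = (126 × 1545) / (642 × 164) = 194670 / 105288 = 1.84893
The odds of graduation within 4 years are about 1.85 times as high in the mentored group.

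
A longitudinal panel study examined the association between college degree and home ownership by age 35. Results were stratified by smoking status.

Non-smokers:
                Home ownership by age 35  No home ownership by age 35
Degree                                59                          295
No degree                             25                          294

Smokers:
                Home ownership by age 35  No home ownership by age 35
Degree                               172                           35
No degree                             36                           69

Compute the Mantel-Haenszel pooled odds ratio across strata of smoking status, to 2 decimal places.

4.26

OR_MH = Σ(aᵢdᵢ/nᵢ) / Σ(bᵢcᵢ/nᵢ), where nᵢ is the stratum total.
Stratum 1 (Non-smokers): n = 673; a·d/n = 59·294/673 = 25.7741; b·c/n = 295·25/673 = 10.9584
Stratum 2 (Smokers): n = 312; a·d/n = 172·69/312 = 38.0385; b·c/n = 35·36/312 = 4.0385
OR_MH = (25.7741 + 38.0385) / (10.9584 + 4.0385) = 63.8126 / 14.9969 = 4.25507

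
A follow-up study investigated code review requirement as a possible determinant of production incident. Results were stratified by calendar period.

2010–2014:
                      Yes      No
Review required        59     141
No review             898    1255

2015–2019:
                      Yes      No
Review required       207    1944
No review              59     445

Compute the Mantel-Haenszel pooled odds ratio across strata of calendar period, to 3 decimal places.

OR_MH = Σ(aᵢdᵢ/nᵢ) / Σ(bᵢcᵢ/nᵢ), where nᵢ is the stratum total.
Stratum 1 (2010–2014): n = 2353; a·d/n = 59·1255/2353 = 31.4683; b·c/n = 141·898/2353 = 53.8113
Stratum 2 (2015–2019): n = 2655; a·d/n = 207·445/2655 = 34.6949; b·c/n = 1944·59/2655 = 43.2000
OR_MH = (31.4683 + 34.6949) / (53.8113 + 43.2000) = 66.1633 / 97.0113 = 0.68202

0.682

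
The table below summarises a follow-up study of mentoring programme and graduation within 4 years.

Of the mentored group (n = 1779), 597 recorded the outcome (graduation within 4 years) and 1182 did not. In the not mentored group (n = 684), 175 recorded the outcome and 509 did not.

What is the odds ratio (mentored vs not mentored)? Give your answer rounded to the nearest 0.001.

1.469

From the description: a = 597, b = 1182, c = 175, d = 509.
OR = (a·d)/(b·c) = (597 × 509) / (1182 × 175) = 303873 / 206850 = 1.46905
The odds of graduation within 4 years are about 1.47 times as high in the mentored group.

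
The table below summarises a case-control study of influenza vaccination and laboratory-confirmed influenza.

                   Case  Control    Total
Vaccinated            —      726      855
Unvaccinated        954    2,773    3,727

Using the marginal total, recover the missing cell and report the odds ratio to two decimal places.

0.52

The missing cell is in the exposed row: 855 − 726 = 129.
So a = 129, b = 726, c = 954, d = 2773.
OR = (a·d)/(b·c) = (129 × 2773) / (726 × 954) = 357717 / 692604 = 0.51648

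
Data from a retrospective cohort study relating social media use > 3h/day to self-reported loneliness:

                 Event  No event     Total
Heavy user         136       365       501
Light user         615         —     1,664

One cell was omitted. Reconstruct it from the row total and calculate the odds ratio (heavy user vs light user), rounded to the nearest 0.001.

0.636

The missing cell is in the unexposed row: 1664 − 615 = 1049.
So a = 136, b = 365, c = 615, d = 1049.
OR = (a·d)/(b·c) = (136 × 1049) / (365 × 615) = 142664 / 224475 = 0.63555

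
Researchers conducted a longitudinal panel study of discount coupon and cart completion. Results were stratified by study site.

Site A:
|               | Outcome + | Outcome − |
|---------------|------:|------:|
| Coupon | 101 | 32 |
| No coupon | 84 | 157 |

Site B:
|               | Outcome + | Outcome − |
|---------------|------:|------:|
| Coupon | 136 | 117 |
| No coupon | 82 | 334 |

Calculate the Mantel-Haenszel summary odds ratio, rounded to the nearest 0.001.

OR_MH = Σ(aᵢdᵢ/nᵢ) / Σ(bᵢcᵢ/nᵢ), where nᵢ is the stratum total.
Stratum 1 (Site A): n = 374; a·d/n = 101·157/374 = 42.3984; b·c/n = 32·84/374 = 7.1872
Stratum 2 (Site B): n = 669; a·d/n = 136·334/669 = 67.8984; b·c/n = 117·82/669 = 14.3408
OR_MH = (42.3984 + 67.8984) / (7.1872 + 14.3408) = 110.2968 / 21.5280 = 5.12342

5.123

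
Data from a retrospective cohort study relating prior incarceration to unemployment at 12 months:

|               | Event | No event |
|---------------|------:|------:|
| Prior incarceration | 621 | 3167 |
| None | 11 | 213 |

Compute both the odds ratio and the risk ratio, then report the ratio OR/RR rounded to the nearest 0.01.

Cells: a = 621, b = 3167, c = 11, d = 213.
OR = (621·213)/(3167·11) = 132273/34837 = 3.79691
Risk in exposed = 621/3788 = 0.16394; risk in unexposed = 11/224 = 0.04911; RR = 3.33839
OR/RR = 3.79691 / 3.33839 = 1.13735
The outcome is not rare, so the OR lies further from 1 than the RR.

1.14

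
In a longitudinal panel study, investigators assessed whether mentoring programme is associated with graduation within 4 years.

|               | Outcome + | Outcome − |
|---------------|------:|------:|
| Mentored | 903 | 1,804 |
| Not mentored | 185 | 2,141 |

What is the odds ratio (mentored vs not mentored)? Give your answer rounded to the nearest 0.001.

5.793

Cells: a = 903, b = 1804, c = 185, d = 2141.
OR = (a·d)/(b·c) = (903 × 2141) / (1804 × 185) = 1933323 / 333740 = 5.79290
The odds of graduation within 4 years are about 5.79 times as high in the mentored group.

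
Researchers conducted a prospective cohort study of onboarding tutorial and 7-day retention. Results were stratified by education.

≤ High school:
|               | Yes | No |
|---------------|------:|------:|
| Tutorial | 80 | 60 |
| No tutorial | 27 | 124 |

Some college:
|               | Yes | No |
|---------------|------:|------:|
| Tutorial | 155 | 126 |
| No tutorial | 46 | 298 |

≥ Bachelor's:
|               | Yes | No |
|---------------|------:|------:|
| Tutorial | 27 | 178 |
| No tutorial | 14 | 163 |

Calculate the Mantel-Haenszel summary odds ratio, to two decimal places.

OR_MH = Σ(aᵢdᵢ/nᵢ) / Σ(bᵢcᵢ/nᵢ), where nᵢ is the stratum total.
Stratum 1 (≤ High school): n = 291; a·d/n = 80·124/291 = 34.0893; b·c/n = 60·27/291 = 5.5670
Stratum 2 (Some college): n = 625; a·d/n = 155·298/625 = 73.9040; b·c/n = 126·46/625 = 9.2736
Stratum 3 (≥ Bachelor's): n = 382; a·d/n = 27·163/382 = 11.5209; b·c/n = 178·14/382 = 6.5236
OR_MH = (34.0893 + 73.9040 + 11.5209) / (5.5670 + 9.2736 + 6.5236) = 119.5143 / 21.3642 = 5.59415

5.59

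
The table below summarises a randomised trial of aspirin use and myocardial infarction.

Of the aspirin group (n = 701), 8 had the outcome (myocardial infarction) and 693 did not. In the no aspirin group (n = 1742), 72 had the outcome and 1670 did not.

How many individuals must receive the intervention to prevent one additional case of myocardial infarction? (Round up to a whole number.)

34

Risk in treated group = 8/701 = 0.01141; risk in control = 72/1742 = 0.04133.
Absolute risk reduction = 0.04133 − 0.01141 = 0.02992
NNT = 1 / ARR = 1 / 0.02992 = 33.423 → round up → 34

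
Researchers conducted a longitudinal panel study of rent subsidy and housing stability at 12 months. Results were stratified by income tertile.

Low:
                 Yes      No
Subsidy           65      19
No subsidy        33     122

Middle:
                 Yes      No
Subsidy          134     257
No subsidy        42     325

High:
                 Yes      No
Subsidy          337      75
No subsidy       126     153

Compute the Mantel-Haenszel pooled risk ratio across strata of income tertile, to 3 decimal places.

RR_MH = Σ(aᵢ·n₀ᵢ/nᵢ) / Σ(cᵢ·n₁ᵢ/nᵢ), with n₁ᵢ = aᵢ+bᵢ (exposed), n₀ᵢ = cᵢ+dᵢ (unexposed), nᵢ = n₁ᵢ+n₀ᵢ.
Stratum 1 (Low): n₁ = 84, n₀ = 155, n = 239; a·n₀/n = 65·155/239 = 42.1548; c·n₁/n = 33·84/239 = 11.5983
Stratum 2 (Middle): n₁ = 391, n₀ = 367, n = 758; a·n₀/n = 134·367/758 = 64.8786; c·n₁/n = 42·391/758 = 21.6649
Stratum 3 (High): n₁ = 412, n₀ = 279, n = 691; a·n₀/n = 337·279/691 = 136.0680; c·n₁/n = 126·412/691 = 75.1259
RR_MH = (42.1548 + 64.8786 + 136.0680) / (11.5983 + 21.6649 + 75.1259) = 243.1015 / 108.3891 = 2.24286

2.243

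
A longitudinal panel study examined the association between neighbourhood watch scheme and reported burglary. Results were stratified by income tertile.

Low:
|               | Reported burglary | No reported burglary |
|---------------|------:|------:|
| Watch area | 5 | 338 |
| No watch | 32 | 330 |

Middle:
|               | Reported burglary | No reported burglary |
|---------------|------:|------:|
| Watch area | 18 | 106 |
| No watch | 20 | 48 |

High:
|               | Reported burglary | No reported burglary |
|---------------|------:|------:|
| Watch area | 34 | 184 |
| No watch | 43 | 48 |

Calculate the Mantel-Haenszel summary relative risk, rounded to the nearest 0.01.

RR_MH = Σ(aᵢ·n₀ᵢ/nᵢ) / Σ(cᵢ·n₁ᵢ/nᵢ), with n₁ᵢ = aᵢ+bᵢ (exposed), n₀ᵢ = cᵢ+dᵢ (unexposed), nᵢ = n₁ᵢ+n₀ᵢ.
Stratum 1 (Low): n₁ = 343, n₀ = 362, n = 705; a·n₀/n = 5·362/705 = 2.5674; c·n₁/n = 32·343/705 = 15.5688
Stratum 2 (Middle): n₁ = 124, n₀ = 68, n = 192; a·n₀/n = 18·68/192 = 6.3750; c·n₁/n = 20·124/192 = 12.9167
Stratum 3 (High): n₁ = 218, n₀ = 91, n = 309; a·n₀/n = 34·91/309 = 10.0129; c·n₁/n = 43·218/309 = 30.3366
RR_MH = (2.5674 + 6.3750 + 10.0129) / (15.5688 + 12.9167 + 30.3366) = 18.9553 / 58.8220 = 0.32225

0.32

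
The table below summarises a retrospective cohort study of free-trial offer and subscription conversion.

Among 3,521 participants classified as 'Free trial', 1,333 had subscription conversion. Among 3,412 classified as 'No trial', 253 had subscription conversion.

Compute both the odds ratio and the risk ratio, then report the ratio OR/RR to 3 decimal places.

From the description: a = 1333, b = 2188, c = 253, d = 3159.
OR = (1333·3159)/(2188·253) = 4210947/553564 = 7.60697
Risk in exposed = 1333/3521 = 0.37859; risk in unexposed = 253/3412 = 0.07415; RR = 5.10567
OR/RR = 7.60697 / 5.10567 = 1.48991
The outcome is not rare, so the OR lies further from 1 than the RR.

1.490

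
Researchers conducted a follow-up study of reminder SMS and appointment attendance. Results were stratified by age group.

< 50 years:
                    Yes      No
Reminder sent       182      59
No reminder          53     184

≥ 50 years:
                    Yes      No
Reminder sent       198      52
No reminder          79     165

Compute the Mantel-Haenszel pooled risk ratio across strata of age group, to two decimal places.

2.82

RR_MH = Σ(aᵢ·n₀ᵢ/nᵢ) / Σ(cᵢ·n₁ᵢ/nᵢ), with n₁ᵢ = aᵢ+bᵢ (exposed), n₀ᵢ = cᵢ+dᵢ (unexposed), nᵢ = n₁ᵢ+n₀ᵢ.
Stratum 1 (< 50 years): n₁ = 241, n₀ = 237, n = 478; a·n₀/n = 182·237/478 = 90.2385; c·n₁/n = 53·241/478 = 26.7218
Stratum 2 (≥ 50 years): n₁ = 250, n₀ = 244, n = 494; a·n₀/n = 198·244/494 = 97.7976; c·n₁/n = 79·250/494 = 39.9798
RR_MH = (90.2385 + 97.7976) / (26.7218 + 39.9798) = 188.0361 / 66.7015 = 2.81907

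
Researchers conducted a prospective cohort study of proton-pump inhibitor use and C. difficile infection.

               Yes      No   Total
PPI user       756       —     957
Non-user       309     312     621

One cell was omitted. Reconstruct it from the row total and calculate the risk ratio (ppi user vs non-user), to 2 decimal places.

1.59

The missing cell is in the exposed row: 957 − 756 = 201.
So a = 756, b = 201, c = 309, d = 312.
RR = [a/(a+b)] / [c/(c+d)] = (756/957) / (309/621) = 0.78997/0.49758 = 1.58761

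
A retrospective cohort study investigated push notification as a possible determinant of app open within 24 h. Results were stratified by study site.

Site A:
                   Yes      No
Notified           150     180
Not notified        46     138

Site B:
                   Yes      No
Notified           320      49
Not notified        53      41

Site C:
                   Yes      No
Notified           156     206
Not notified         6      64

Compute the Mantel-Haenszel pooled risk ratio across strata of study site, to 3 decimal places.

RR_MH = Σ(aᵢ·n₀ᵢ/nᵢ) / Σ(cᵢ·n₁ᵢ/nᵢ), with n₁ᵢ = aᵢ+bᵢ (exposed), n₀ᵢ = cᵢ+dᵢ (unexposed), nᵢ = n₁ᵢ+n₀ᵢ.
Stratum 1 (Site A): n₁ = 330, n₀ = 184, n = 514; a·n₀/n = 150·184/514 = 53.6965; c·n₁/n = 46·330/514 = 29.5331
Stratum 2 (Site B): n₁ = 369, n₀ = 94, n = 463; a·n₀/n = 320·94/463 = 64.9676; c·n₁/n = 53·369/463 = 42.2397
Stratum 3 (Site C): n₁ = 362, n₀ = 70, n = 432; a·n₀/n = 156·70/432 = 25.2778; c·n₁/n = 6·362/432 = 5.0278
RR_MH = (53.6965 + 64.9676 + 25.2778) / (29.5331 + 42.2397 + 5.0278) = 143.9419 / 76.8006 = 1.87423

1.874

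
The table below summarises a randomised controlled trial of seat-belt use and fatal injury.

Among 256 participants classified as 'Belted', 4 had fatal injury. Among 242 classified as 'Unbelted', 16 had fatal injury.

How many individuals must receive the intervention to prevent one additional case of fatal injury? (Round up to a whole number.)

Risk in treated group = 4/256 = 0.01562; risk in control = 16/242 = 0.06612.
Absolute risk reduction = 0.06612 − 0.01562 = 0.05049
NNT = 1 / ARR = 1 / 0.05049 = 19.806 → round up → 20

20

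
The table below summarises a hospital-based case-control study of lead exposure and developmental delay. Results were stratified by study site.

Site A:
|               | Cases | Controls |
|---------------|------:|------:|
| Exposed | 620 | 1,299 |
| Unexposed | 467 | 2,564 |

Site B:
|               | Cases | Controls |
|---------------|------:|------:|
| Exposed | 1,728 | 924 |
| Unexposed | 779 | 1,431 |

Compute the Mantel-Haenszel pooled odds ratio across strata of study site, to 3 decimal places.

OR_MH = Σ(aᵢdᵢ/nᵢ) / Σ(bᵢcᵢ/nᵢ), where nᵢ is the stratum total.
Stratum 1 (Site A): n = 4950; a·d/n = 620·2564/4950 = 321.1475; b·c/n = 1299·467/4950 = 122.5521
Stratum 2 (Site B): n = 4862; a·d/n = 1728·1431/4862 = 508.5907; b·c/n = 924·779/4862 = 148.0452
OR_MH = (321.1475 + 508.5907) / (122.5521 + 148.0452) = 829.7382 / 270.5974 = 3.06632

3.066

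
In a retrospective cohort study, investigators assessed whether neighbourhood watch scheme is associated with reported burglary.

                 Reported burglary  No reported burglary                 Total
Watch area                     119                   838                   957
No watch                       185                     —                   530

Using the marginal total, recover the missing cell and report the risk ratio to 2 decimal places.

The missing cell is in the unexposed row: 530 − 185 = 345.
So a = 119, b = 838, c = 185, d = 345.
RR = [a/(a+b)] / [c/(c+d)] = (119/957) / (185/530) = 0.12435/0.34906 = 0.35624

0.36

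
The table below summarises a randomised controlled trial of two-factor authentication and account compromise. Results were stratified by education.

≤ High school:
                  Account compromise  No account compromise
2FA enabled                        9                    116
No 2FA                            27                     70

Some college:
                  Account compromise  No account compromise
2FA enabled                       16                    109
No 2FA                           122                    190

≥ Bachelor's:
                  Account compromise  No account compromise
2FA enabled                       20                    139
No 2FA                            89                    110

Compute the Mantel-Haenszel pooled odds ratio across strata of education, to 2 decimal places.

OR_MH = Σ(aᵢdᵢ/nᵢ) / Σ(bᵢcᵢ/nᵢ), where nᵢ is the stratum total.
Stratum 1 (≤ High school): n = 222; a·d/n = 9·70/222 = 2.8378; b·c/n = 116·27/222 = 14.1081
Stratum 2 (Some college): n = 437; a·d/n = 16·190/437 = 6.9565; b·c/n = 109·122/437 = 30.4302
Stratum 3 (≥ Bachelor's): n = 358; a·d/n = 20·110/358 = 6.1453; b·c/n = 139·89/358 = 34.5559
OR_MH = (2.8378 + 6.9565 + 6.1453) / (14.1081 + 30.4302 + 34.5559) = 15.9396 / 79.0942 = 0.20153

0.20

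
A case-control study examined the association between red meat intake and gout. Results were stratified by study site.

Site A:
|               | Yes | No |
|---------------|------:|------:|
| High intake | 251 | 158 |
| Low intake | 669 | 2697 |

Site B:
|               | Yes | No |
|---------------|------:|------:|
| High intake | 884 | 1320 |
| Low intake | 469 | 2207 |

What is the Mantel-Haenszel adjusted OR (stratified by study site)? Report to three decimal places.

OR_MH = Σ(aᵢdᵢ/nᵢ) / Σ(bᵢcᵢ/nᵢ), where nᵢ is the stratum total.
Stratum 1 (Site A): n = 3775; a·d/n = 251·2697/3775 = 179.3237; b·c/n = 158·669/3775 = 28.0005
Stratum 2 (Site B): n = 4880; a·d/n = 884·2207/4880 = 399.7926; b·c/n = 1320·469/4880 = 126.8607
OR_MH = (179.3237 + 399.7926) / (28.0005 + 126.8607) = 579.1163 / 154.8612 = 3.73958

3.740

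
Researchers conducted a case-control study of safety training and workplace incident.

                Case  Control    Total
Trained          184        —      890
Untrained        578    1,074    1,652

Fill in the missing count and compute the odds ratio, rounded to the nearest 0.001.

The missing cell is in the exposed row: 890 − 184 = 706.
So a = 184, b = 706, c = 578, d = 1074.
OR = (a·d)/(b·c) = (184 × 1074) / (706 × 578) = 197616 / 408068 = 0.48427

0.484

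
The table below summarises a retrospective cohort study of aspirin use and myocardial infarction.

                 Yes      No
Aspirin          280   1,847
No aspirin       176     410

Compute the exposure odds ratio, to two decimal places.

0.35

Cells: a = 280, b = 1847, c = 176, d = 410.
OR = (a·d)/(b·c) = (280 × 410) / (1847 × 176) = 114800 / 325072 = 0.35315
Exposure is associated with lower odds of myocardial infarction (OR = 0.35 < 1).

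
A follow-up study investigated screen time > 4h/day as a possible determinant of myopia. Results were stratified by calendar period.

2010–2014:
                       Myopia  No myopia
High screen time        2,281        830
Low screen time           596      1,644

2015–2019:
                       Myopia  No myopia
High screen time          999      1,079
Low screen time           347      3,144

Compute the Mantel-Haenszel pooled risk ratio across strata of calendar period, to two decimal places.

RR_MH = Σ(aᵢ·n₀ᵢ/nᵢ) / Σ(cᵢ·n₁ᵢ/nᵢ), with n₁ᵢ = aᵢ+bᵢ (exposed), n₀ᵢ = cᵢ+dᵢ (unexposed), nᵢ = n₁ᵢ+n₀ᵢ.
Stratum 1 (2010–2014): n₁ = 3111, n₀ = 2240, n = 5351; a·n₀/n = 2281·2240/5351 = 954.8570; c·n₁/n = 596·3111/5351 = 346.5064
Stratum 2 (2015–2019): n₁ = 2078, n₀ = 3491, n = 5569; a·n₀/n = 999·3491/5569 = 626.2361; c·n₁/n = 347·2078/5569 = 129.4785
RR_MH = (954.8570 + 626.2361) / (346.5064 + 129.4785) = 1581.0932 / 475.9850 = 3.32173

3.32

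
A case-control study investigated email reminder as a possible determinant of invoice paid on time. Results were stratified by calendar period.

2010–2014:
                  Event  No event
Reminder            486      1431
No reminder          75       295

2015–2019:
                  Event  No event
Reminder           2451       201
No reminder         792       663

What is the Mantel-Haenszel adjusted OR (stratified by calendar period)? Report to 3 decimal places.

5.349

OR_MH = Σ(aᵢdᵢ/nᵢ) / Σ(bᵢcᵢ/nᵢ), where nᵢ is the stratum total.
Stratum 1 (2010–2014): n = 2287; a·d/n = 486·295/2287 = 62.6891; b·c/n = 1431·75/2287 = 46.9283
Stratum 2 (2015–2019): n = 4107; a·d/n = 2451·663/4107 = 395.6691; b·c/n = 201·792/4107 = 38.7611
OR_MH = (62.6891 + 395.6691) / (46.9283 + 38.7611) = 458.3582 / 85.6894 = 5.34906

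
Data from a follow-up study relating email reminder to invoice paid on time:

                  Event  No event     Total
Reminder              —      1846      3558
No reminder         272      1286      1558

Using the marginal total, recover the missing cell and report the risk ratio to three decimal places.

The missing cell is in the exposed row: 3558 − 1846 = 1712.
So a = 1712, b = 1846, c = 272, d = 1286.
RR = [a/(a+b)] / [c/(c+d)] = (1712/3558) / (272/1558) = 0.48117/0.17458 = 2.75611

2.756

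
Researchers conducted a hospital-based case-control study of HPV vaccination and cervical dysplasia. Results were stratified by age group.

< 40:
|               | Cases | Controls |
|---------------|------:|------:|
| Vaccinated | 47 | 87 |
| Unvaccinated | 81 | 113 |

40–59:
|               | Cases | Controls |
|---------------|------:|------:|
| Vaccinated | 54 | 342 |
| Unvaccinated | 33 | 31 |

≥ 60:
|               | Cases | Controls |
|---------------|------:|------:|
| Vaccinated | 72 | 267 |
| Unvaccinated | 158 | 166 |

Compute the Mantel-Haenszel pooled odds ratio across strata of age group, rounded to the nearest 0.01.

OR_MH = Σ(aᵢdᵢ/nᵢ) / Σ(bᵢcᵢ/nᵢ), where nᵢ is the stratum total.
Stratum 1 (< 40): n = 328; a·d/n = 47·113/328 = 16.1921; b·c/n = 87·81/328 = 21.4848
Stratum 2 (40–59): n = 460; a·d/n = 54·31/460 = 3.6391; b·c/n = 342·33/460 = 24.5348
Stratum 3 (≥ 60): n = 663; a·d/n = 72·166/663 = 18.0271; b·c/n = 267·158/663 = 63.6290
OR_MH = (16.1921 + 3.6391 + 18.0271) / (21.4848 + 24.5348 + 63.6290) = 37.8584 / 109.6485 = 0.34527

0.35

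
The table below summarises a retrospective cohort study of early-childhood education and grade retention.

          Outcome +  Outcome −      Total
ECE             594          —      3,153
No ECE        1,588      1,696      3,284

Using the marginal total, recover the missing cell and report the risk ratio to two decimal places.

0.39

The missing cell is in the exposed row: 3153 − 594 = 2559.
So a = 594, b = 2559, c = 1588, d = 1696.
RR = [a/(a+b)] / [c/(c+d)] = (594/3153) / (1588/3284) = 0.18839/0.48356 = 0.38960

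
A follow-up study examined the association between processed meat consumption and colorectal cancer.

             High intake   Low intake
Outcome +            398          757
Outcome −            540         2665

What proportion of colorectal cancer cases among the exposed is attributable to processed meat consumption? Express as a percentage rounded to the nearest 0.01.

Reading the table with exposure as columns: a = 398 (High intake, case), b = 540 (High intake, non-case), c = 757 (Low intake, case), d = 2665.
Risk in exposed = 398/938 = 0.42431; risk in unexposed = 757/3422 = 0.22122.
RR = 0.42431/0.22122 = 1.91807
AR% = (RR − 1)/RR × 100 = (1.91807 − 1)/1.91807 × 100 = 47.8642%

47.86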